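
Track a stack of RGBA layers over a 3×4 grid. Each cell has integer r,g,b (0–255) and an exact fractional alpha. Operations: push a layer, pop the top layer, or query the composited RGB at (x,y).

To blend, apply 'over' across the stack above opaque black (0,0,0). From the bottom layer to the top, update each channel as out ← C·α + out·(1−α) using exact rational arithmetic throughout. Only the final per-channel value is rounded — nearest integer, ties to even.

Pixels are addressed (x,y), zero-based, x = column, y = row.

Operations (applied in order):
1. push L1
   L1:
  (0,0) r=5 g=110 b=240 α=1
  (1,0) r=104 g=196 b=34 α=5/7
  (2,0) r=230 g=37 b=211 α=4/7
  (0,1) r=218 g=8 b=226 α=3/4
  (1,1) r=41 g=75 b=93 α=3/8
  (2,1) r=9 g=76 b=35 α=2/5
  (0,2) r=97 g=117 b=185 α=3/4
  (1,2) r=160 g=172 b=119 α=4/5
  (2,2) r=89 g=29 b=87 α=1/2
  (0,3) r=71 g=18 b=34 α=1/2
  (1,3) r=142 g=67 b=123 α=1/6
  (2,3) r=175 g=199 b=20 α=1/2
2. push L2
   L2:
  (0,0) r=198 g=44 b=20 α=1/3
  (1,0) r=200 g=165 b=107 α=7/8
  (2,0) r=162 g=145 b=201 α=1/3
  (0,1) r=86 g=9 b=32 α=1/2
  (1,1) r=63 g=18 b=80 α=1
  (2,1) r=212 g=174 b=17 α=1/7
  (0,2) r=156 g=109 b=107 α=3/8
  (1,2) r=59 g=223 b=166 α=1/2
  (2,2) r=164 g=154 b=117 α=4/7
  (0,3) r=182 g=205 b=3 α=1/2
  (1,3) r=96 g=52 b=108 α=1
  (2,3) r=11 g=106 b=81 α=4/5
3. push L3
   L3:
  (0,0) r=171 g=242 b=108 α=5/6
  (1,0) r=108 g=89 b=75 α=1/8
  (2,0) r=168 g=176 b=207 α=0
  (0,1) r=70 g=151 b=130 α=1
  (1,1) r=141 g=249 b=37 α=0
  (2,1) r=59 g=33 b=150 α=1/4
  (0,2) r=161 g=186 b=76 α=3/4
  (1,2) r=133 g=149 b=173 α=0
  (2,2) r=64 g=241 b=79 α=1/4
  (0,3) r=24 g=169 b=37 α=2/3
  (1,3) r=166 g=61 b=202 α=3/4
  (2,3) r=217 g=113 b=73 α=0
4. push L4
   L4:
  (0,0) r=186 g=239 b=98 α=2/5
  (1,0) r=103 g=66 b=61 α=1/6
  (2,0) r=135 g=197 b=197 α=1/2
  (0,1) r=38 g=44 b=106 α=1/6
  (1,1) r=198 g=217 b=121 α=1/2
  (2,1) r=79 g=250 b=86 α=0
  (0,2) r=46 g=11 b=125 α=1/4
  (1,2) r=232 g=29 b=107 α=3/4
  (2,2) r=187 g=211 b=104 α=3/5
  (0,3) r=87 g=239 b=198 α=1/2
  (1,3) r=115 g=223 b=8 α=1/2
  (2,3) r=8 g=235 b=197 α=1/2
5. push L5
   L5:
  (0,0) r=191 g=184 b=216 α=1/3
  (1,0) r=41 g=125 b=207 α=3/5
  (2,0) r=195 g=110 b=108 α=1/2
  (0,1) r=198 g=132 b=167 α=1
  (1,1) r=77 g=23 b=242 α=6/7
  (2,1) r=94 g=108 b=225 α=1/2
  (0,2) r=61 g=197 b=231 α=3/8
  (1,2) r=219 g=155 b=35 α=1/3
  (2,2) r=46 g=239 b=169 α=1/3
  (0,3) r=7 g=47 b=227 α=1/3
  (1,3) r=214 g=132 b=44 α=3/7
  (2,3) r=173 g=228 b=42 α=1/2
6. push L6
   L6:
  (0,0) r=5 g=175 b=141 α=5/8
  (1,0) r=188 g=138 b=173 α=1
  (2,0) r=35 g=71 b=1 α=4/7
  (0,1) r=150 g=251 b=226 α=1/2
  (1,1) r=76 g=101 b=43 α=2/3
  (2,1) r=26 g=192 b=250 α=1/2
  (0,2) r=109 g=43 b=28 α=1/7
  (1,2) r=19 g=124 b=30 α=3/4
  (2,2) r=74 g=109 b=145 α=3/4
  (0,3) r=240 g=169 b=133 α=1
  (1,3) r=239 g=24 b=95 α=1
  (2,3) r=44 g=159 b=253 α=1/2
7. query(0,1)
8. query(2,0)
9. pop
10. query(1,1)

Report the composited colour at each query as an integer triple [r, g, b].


(0,1) stack=L1,L2,L3,L4,L5,L6; from [0,0,0]:
L1 α=3/4: [327/2, 6, 339/2]
L2 α=1/2: [499/4, 15/2, 403/4]
L3 α=1: [70, 151, 130]
L4 α=1/6: [194/3, 799/6, 126]
L5 α=1: [198, 132, 167]
L6 α=1/2: [174, 383/2, 393/2]
= [174, 192, 196]

query (2,0) [L1,L2,L3,L4,L5,L6] — begin 0,0,0
L1 α=4/7: [920/7, 148/7, 844/7]
L2 α=1/3: [2974/21, 437/7, 3095/21]
L3 α=0: [2974/21, 437/7, 3095/21]
L4 α=1/2: [5809/42, 908/7, 3616/21]
L5 α=1/2: [13999/84, 839/7, 2942/21]
L6 α=4/7: [17919/196, 4505/49, 2970/49]
→ [91, 92, 61]

at x=1,y=1 over L1,L2,L3,L4,L5:
L1 α=3/8: [123/8, 225/8, 279/8]
L2 α=1: [63, 18, 80]
L3 α=0: [63, 18, 80]
L4 α=1/2: [261/2, 235/2, 201/2]
L5 α=6/7: [1185/14, 73/2, 3105/14]
→ [85, 36, 222]


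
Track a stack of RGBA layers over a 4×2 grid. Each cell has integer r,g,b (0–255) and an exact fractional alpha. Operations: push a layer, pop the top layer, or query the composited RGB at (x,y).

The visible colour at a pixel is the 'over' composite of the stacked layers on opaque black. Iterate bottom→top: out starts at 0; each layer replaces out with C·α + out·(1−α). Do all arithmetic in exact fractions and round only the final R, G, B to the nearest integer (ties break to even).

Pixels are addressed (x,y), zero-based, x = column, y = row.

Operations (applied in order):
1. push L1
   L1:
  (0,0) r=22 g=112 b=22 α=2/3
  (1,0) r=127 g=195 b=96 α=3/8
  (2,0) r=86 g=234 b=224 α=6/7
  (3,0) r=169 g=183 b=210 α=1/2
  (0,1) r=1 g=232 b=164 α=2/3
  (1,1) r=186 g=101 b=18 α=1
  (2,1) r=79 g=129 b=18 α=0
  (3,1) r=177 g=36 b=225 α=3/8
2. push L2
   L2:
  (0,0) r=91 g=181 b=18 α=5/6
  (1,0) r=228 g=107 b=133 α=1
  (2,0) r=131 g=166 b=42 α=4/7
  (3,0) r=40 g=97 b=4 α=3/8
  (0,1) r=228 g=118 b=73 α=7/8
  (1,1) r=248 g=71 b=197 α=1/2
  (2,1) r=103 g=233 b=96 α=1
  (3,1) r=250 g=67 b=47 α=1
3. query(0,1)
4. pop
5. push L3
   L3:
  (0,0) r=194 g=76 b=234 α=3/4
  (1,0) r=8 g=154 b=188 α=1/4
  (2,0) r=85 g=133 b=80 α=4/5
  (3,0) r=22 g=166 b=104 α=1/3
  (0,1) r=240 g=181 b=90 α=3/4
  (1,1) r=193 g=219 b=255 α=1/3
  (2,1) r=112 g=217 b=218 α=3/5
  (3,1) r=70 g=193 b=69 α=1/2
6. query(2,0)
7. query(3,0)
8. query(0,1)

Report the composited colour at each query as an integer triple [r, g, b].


at x=0,y=1 over L1,L2:
after L1 α=2/3: [2/3, 464/3, 328/3]
after L2 α=7/8: [2395/12, 1471/12, 1861/24]
→ [200, 123, 78]

query (2,0) [L1,L3] — begin 0,0,0
after L1 α=6/7: [516/7, 1404/7, 192]
after L3 α=4/5: [2896/35, 5128/35, 512/5]
→ [83, 147, 102]

query (3,0) [L1,L3] — begin 0,0,0
+L1 (α=1/2) → [169/2, 183/2, 105]
+L3 (α=1/3) → [191/3, 349/3, 314/3]
rounded: [64, 116, 105]

at x=0,y=1 over L1,L3:
L1 α=2/3: [2/3, 464/3, 328/3]
L3 α=3/4: [1081/6, 2093/12, 569/6]
→ [180, 174, 95]


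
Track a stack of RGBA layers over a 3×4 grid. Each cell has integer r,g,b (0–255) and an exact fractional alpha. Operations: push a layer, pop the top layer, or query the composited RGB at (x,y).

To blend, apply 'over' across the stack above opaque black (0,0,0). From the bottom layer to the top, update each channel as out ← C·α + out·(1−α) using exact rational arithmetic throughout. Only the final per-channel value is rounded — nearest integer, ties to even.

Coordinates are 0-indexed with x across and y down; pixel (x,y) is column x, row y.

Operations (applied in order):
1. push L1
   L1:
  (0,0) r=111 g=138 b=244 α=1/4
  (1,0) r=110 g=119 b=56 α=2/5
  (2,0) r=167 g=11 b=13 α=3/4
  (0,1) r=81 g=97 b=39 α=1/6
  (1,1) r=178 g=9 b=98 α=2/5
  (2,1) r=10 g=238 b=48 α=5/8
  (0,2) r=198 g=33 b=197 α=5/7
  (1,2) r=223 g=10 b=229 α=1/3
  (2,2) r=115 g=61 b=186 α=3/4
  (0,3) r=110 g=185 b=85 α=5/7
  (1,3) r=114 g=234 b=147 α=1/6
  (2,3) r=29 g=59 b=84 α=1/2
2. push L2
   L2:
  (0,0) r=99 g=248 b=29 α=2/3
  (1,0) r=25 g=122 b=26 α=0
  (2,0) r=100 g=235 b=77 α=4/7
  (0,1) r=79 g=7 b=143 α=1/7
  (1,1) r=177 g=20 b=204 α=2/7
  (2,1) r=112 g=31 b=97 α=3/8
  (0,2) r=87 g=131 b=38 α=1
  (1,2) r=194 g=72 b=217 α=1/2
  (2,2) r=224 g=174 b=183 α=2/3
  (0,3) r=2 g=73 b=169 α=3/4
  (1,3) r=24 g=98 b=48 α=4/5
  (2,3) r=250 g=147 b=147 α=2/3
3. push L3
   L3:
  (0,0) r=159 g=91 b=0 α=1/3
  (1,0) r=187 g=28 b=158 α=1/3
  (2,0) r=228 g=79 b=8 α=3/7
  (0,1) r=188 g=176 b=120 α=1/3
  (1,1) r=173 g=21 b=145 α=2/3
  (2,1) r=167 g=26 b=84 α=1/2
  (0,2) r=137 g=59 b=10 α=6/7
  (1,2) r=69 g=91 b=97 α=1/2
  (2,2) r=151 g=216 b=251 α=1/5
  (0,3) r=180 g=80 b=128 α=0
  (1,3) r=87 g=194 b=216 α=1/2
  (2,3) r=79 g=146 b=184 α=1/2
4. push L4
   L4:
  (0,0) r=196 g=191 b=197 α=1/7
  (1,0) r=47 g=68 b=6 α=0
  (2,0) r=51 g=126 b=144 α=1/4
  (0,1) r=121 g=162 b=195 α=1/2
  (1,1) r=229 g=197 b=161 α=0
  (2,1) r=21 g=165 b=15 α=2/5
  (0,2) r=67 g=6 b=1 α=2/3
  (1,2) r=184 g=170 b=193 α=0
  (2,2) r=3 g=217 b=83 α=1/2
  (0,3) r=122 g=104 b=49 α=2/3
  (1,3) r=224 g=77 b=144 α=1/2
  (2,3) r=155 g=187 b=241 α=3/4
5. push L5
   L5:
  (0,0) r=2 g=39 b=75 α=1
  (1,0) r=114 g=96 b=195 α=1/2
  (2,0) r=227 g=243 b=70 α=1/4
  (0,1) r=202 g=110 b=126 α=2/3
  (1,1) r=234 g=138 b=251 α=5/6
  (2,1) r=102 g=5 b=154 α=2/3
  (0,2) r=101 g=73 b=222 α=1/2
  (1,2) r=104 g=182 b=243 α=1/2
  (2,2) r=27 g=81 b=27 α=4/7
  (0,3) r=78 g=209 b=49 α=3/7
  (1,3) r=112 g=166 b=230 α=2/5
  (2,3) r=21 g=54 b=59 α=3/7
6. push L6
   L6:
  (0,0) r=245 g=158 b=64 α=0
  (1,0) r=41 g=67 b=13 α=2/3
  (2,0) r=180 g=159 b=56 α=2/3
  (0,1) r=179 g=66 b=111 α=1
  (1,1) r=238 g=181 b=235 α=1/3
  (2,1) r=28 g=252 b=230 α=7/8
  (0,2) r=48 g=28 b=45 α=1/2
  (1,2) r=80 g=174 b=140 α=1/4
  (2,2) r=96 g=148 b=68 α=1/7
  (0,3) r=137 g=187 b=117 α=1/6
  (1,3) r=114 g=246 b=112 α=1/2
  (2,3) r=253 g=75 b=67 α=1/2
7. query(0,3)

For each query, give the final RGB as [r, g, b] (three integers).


(0,3) stack=L1,L2,L3,L4,L5,L6; from [0,0,0]:
+L1 (α=5/7) → [550/7, 925/7, 425/7]
+L2 (α=3/4) → [148/7, 1229/14, 1987/14]
+L3 (α=0) → [148/7, 1229/14, 1987/14]
+L4 (α=2/3) → [1856/21, 4141/42, 3359/42]
+L5 (α=3/7) → [12338/147, 21449/147, 9805/147]
+L6 (α=1/6) → [81829/882, 67367/441, 33112/441]
rounded: [93, 153, 75]


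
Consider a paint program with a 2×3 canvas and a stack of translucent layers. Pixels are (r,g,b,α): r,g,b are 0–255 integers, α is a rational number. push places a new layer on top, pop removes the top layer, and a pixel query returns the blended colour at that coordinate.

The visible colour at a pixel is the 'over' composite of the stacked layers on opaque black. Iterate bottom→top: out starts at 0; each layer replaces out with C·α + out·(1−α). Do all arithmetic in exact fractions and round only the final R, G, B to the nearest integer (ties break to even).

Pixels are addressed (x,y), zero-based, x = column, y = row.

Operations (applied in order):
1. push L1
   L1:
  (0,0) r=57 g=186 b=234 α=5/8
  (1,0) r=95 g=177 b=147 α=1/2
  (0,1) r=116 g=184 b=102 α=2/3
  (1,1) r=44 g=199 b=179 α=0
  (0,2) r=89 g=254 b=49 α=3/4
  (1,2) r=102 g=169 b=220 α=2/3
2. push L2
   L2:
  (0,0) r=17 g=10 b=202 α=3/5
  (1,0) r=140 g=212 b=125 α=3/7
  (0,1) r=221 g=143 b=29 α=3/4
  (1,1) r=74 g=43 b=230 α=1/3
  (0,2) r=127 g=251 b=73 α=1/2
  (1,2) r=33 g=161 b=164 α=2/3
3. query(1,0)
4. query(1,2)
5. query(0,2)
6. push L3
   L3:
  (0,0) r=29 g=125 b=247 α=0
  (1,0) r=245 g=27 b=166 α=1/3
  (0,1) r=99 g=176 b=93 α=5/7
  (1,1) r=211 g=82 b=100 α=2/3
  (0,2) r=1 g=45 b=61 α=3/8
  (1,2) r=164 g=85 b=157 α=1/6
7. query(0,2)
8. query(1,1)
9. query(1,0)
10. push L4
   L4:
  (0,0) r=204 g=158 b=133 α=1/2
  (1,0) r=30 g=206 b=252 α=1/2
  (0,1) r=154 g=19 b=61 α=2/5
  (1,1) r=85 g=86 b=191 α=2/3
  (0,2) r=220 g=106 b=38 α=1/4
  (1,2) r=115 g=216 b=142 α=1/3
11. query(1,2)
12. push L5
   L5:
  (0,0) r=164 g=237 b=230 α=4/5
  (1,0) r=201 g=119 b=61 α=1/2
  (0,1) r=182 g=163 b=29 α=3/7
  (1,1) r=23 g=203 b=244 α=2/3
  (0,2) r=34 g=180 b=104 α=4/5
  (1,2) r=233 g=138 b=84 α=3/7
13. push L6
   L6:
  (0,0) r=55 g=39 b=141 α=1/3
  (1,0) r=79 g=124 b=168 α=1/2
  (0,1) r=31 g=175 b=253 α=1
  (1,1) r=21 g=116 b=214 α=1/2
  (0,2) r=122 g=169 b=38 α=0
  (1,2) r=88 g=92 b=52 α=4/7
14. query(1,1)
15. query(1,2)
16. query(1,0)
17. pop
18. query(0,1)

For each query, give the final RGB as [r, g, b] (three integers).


query (1,0) [L1,L2] — begin 0,0,0
L1 α=1/2: [95/2, 177/2, 147/2]
L2 α=3/7: [610/7, 990/7, 669/7]
→ [87, 141, 96]

at x=1,y=2 over L1,L2:
+L1 (α=2/3) → [68, 338/3, 440/3]
+L2 (α=2/3) → [134/3, 1304/9, 1424/9]
rounded: [45, 145, 158]

query (0,2) [L1,L2] — begin 0,0,0
after L1 α=3/4: [267/4, 381/2, 147/4]
after L2 α=1/2: [775/8, 883/4, 439/8]
→ [97, 221, 55]

at x=0,y=2 over L1,L2,L3:
after L1 α=3/4: [267/4, 381/2, 147/4]
after L2 α=1/2: [775/8, 883/4, 439/8]
after L3 α=3/8: [3899/64, 4955/32, 3659/64]
→ [61, 155, 57]

(1,1) stack=L1,L2,L3; from [0,0,0]:
after L1 α=0: [0, 0, 0]
after L2 α=1/3: [74/3, 43/3, 230/3]
after L3 α=2/3: [1340/9, 535/9, 830/9]
→ [149, 59, 92]

query (1,0) [L1,L2,L3] — begin 0,0,0
after L1 α=1/2: [95/2, 177/2, 147/2]
after L2 α=3/7: [610/7, 990/7, 669/7]
after L3 α=1/3: [2935/21, 723/7, 2500/21]
→ [140, 103, 119]

query (1,2) [L1,L2,L3,L4] — begin 0,0,0
after L1 α=2/3: [68, 338/3, 440/3]
after L2 α=2/3: [134/3, 1304/9, 1424/9]
after L3 α=1/6: [581/9, 7285/54, 8533/54]
after L4 α=1/3: [2197/27, 13117/81, 12367/81]
→ [81, 162, 153]

query (1,1) [L1,L2,L3,L4,L5,L6] — begin 0,0,0
after L1 α=0: [0, 0, 0]
after L2 α=1/3: [74/3, 43/3, 230/3]
after L3 α=2/3: [1340/9, 535/9, 830/9]
after L4 α=2/3: [2870/27, 2083/27, 4268/27]
after L5 α=2/3: [4112/81, 13045/81, 17444/81]
after L6 α=1/2: [5813/162, 22441/162, 17389/81]
rounded: [36, 139, 215]

(1,2) stack=L1,L2,L3,L4,L5,L6; from [0,0,0]:
L1 α=2/3: [68, 338/3, 440/3]
L2 α=2/3: [134/3, 1304/9, 1424/9]
L3 α=1/6: [581/9, 7285/54, 8533/54]
L4 α=1/3: [2197/27, 13117/81, 12367/81]
L5 α=3/7: [27661/189, 12286/81, 69880/567]
L6 α=4/7: [49837/441, 22222/189, 109192/1323]
rounded: [113, 118, 83]

(1,0) stack=L1,L2,L3,L4,L5,L6; from [0,0,0]:
+L1 (α=1/2) → [95/2, 177/2, 147/2]
+L2 (α=3/7) → [610/7, 990/7, 669/7]
+L3 (α=1/3) → [2935/21, 723/7, 2500/21]
+L4 (α=1/2) → [3565/42, 2165/14, 3896/21]
+L5 (α=1/2) → [12007/84, 3831/28, 5177/42]
+L6 (α=1/2) → [18643/168, 7303/56, 12233/84]
→ [111, 130, 146]

at x=0,y=1 over L1,L2,L3,L4,L5:
+L1 (α=2/3) → [232/3, 368/3, 68]
+L2 (α=3/4) → [2221/12, 1655/12, 155/4]
+L3 (α=5/7) → [5191/42, 6935/42, 155/2]
+L4 (α=2/5) → [9503/70, 7467/70, 709/10]
+L5 (α=3/7) → [38116/245, 32049/245, 1853/35]
= [156, 131, 53]


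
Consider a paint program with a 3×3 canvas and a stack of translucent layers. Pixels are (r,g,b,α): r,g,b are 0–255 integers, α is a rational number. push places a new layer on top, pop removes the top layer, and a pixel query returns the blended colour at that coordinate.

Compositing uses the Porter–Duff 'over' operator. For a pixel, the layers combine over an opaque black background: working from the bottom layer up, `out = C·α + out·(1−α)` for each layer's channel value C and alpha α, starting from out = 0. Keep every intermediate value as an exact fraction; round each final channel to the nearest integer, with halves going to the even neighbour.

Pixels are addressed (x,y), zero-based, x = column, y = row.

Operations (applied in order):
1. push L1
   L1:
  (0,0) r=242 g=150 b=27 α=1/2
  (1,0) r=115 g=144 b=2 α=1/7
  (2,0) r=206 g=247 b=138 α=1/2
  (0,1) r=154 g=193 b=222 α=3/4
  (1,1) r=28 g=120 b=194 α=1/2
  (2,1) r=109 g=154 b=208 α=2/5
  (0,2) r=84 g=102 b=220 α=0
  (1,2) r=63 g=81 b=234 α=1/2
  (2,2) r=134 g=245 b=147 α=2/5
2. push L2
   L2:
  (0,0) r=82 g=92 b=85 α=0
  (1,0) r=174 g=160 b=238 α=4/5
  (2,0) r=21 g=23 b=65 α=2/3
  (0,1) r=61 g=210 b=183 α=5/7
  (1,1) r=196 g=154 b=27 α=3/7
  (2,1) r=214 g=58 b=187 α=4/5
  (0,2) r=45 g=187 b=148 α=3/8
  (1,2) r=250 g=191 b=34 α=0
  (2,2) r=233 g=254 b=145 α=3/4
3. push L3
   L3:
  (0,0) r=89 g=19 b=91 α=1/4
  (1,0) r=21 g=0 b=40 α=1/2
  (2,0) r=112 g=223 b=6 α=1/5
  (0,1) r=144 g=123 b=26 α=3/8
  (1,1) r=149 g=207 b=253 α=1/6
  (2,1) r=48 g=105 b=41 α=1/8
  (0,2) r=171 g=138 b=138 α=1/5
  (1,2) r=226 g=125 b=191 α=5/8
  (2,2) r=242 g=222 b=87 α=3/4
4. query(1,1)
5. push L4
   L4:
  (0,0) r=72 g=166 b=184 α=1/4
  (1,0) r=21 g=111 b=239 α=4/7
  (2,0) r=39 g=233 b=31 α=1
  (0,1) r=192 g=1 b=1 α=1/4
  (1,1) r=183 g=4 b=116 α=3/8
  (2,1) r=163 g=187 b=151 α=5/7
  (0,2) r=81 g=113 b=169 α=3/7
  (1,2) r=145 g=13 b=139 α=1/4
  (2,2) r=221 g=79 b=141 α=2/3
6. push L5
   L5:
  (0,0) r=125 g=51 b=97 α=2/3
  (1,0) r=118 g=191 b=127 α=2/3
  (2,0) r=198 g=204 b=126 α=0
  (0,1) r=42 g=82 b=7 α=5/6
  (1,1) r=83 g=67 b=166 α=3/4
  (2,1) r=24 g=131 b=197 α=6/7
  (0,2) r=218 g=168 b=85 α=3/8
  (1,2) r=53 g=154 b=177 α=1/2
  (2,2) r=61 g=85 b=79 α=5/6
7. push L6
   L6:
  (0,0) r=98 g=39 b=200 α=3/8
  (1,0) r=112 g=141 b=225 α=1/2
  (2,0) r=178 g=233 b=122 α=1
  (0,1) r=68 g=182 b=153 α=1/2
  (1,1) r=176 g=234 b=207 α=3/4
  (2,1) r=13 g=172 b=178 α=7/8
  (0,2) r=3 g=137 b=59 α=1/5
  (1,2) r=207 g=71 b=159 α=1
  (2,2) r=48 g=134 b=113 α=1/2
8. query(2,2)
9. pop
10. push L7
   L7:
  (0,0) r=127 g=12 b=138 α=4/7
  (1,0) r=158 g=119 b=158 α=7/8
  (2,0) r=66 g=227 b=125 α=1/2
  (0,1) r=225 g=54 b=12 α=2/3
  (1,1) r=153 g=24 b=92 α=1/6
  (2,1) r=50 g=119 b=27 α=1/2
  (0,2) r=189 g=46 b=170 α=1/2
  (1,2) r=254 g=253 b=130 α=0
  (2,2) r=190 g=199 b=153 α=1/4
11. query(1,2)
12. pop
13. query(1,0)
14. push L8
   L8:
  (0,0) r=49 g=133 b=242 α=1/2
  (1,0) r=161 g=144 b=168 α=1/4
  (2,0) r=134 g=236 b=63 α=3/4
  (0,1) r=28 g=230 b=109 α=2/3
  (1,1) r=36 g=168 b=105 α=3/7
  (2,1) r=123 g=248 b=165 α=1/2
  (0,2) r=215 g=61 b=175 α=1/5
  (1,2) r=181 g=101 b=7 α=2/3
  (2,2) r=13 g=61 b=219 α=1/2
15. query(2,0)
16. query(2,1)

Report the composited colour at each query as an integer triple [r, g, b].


at x=1,y=1 over L1,L2,L3:
after L1 α=1/2: [14, 60, 97]
after L2 α=3/7: [92, 702/7, 67]
after L3 α=1/6: [203/2, 1653/14, 98]
= [102, 118, 98]

(2,2) stack=L1,L2,L3,L4,L5,L6; from [0,0,0]:
+L1 (α=2/5) → [268/5, 98, 294/5]
+L2 (α=3/4) → [3763/20, 215, 2469/20]
+L3 (α=3/4) → [18283/80, 881/4, 7689/80]
+L4 (α=2/3) → [17881/80, 1513/12, 10083/80]
+L5 (α=5/6) → [42281/480, 6613/72, 41683/480]
+L6 (α=1/2) → [65321/960, 16261/144, 95923/960]
→ [68, 113, 100]

at x=1,y=2 over L1,L2,L3,L4,L5,L7:
L1 α=1/2: [63/2, 81/2, 117]
L2 α=0: [63/2, 81/2, 117]
L3 α=5/8: [2449/16, 1493/16, 653/4]
L4 α=1/4: [9667/64, 4687/64, 2515/16]
L5 α=1/2: [13059/128, 14543/128, 5347/32]
L7 α=0: [13059/128, 14543/128, 5347/32]
→ [102, 114, 167]

at x=1,y=0 over L1,L2,L3,L4,L5:
L1 α=1/7: [115/7, 144/7, 2/7]
L2 α=4/5: [4987/35, 4624/35, 6666/35]
L3 α=1/2: [2861/35, 2312/35, 4033/35]
L4 α=4/7: [11523/245, 22476/245, 45559/245]
L5 α=2/3: [69343/735, 116066/735, 107789/735]
= [94, 158, 147]

at x=2,y=0 over L1,L2,L3,L4,L5,L8:
+L1 (α=1/2) → [103, 247/2, 69]
+L2 (α=2/3) → [145/3, 113/2, 199/3]
+L3 (α=1/5) → [916/15, 449/5, 814/15]
+L4 (α=1) → [39, 233, 31]
+L5 (α=0) → [39, 233, 31]
+L8 (α=3/4) → [441/4, 941/4, 55]
= [110, 235, 55]

(2,1) stack=L1,L2,L3,L4,L5,L8; from [0,0,0]:
after L1 α=2/5: [218/5, 308/5, 416/5]
after L2 α=4/5: [4498/25, 1468/25, 4156/25]
after L3 α=1/8: [16343/100, 12901/200, 30117/200]
after L4 α=5/7: [57093/350, 106401/700, 105617/700]
after L5 α=6/7: [107493/2450, 656601/4900, 933017/4900]
after L8 α=1/2: [408843/4900, 1871801/9800, 1741517/9800]
= [83, 191, 178]


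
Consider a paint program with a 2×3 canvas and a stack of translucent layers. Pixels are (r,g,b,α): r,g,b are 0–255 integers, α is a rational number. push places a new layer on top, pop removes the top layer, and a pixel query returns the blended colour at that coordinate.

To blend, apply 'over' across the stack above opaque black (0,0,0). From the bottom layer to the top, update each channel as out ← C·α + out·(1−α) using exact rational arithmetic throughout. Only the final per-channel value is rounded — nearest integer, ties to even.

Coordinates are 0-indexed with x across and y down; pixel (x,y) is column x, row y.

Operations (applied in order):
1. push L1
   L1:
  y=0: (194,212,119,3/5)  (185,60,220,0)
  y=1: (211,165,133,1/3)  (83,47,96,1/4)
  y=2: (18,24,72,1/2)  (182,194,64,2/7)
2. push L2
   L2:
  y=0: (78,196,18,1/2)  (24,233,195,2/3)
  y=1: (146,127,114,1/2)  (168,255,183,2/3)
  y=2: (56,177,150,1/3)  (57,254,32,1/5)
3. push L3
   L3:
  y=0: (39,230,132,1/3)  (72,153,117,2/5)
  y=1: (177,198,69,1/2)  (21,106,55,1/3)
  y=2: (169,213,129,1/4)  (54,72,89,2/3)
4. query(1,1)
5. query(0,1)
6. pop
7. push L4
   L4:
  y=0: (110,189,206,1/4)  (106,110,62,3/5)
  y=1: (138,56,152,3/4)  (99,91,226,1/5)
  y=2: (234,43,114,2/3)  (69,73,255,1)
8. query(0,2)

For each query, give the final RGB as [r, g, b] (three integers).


(1,1) stack=L1,L2,L3; from [0,0,0]:
+L1 (α=1/4) → [83/4, 47/4, 24]
+L2 (α=2/3) → [1427/12, 2087/12, 130]
+L3 (α=1/3) → [1553/18, 2723/18, 105]
rounded: [86, 151, 105]

at x=0,y=1 over L1,L2,L3:
+L1 (α=1/3) → [211/3, 55, 133/3]
+L2 (α=1/2) → [649/6, 91, 475/6]
+L3 (α=1/2) → [1711/12, 289/2, 889/12]
rounded: [143, 144, 74]

(0,2) stack=L1,L2,L4; from [0,0,0]:
+L1 (α=1/2) → [9, 12, 36]
+L2 (α=1/3) → [74/3, 67, 74]
+L4 (α=2/3) → [1478/9, 51, 302/3]
→ [164, 51, 101]


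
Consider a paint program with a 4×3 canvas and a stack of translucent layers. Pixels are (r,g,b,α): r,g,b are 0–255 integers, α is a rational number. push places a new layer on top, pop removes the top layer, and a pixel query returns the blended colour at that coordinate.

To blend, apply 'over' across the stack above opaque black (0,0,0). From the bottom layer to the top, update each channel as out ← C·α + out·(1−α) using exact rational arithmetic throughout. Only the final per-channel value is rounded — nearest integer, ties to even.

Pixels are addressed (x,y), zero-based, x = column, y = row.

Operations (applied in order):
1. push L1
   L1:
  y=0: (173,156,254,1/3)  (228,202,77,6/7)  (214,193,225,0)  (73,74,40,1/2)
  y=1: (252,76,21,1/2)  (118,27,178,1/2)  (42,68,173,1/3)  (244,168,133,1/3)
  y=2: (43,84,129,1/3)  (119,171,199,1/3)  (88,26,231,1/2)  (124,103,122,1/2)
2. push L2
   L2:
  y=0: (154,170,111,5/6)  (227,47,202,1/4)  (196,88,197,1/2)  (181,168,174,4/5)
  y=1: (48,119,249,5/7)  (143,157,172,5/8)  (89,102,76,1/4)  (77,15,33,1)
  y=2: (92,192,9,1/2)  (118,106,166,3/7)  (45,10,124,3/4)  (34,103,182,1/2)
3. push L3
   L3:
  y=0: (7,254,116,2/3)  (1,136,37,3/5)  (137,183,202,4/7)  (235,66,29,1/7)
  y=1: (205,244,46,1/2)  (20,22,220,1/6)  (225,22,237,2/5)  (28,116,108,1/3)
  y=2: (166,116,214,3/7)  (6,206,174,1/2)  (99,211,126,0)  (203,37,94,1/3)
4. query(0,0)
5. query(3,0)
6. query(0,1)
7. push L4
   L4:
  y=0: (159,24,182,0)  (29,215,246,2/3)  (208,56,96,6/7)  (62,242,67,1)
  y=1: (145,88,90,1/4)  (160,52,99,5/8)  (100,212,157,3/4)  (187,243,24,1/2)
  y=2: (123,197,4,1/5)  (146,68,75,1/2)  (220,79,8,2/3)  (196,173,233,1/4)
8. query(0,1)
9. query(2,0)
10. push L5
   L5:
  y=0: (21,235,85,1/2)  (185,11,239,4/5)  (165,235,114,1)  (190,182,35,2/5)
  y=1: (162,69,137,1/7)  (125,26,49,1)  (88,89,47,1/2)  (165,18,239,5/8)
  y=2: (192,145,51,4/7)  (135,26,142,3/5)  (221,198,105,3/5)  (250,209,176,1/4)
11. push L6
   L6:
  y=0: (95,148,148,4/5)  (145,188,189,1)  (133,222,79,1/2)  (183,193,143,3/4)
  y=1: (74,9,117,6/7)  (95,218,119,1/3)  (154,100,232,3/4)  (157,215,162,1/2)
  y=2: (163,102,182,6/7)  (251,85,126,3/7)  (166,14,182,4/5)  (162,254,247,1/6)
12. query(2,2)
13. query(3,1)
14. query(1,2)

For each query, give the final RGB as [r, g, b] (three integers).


query (0,0) [L1,L2,L3] — begin 0,0,0
+L1 (α=1/3) → [173/3, 52, 254/3]
+L2 (α=5/6) → [2483/18, 451/3, 1919/18]
+L3 (α=2/3) → [2735/54, 1975/9, 6095/54]
rounded: [51, 219, 113]

(3,0) stack=L1,L2,L3; from [0,0,0]:
+L1 (α=1/2) → [73/2, 37, 20]
+L2 (α=4/5) → [1521/10, 709/5, 716/5]
+L3 (α=1/7) → [5738/35, 4584/35, 4441/35]
rounded: [164, 131, 127]

(0,1) stack=L1,L2,L3; from [0,0,0]:
after L1 α=1/2: [126, 38, 21/2]
after L2 α=5/7: [492/7, 671/7, 1266/7]
after L3 α=1/2: [1927/14, 2379/14, 794/7]
= [138, 170, 113]

query (0,1) [L1,L2,L3,L4] — begin 0,0,0
+L1 (α=1/2) → [126, 38, 21/2]
+L2 (α=5/7) → [492/7, 671/7, 1266/7]
+L3 (α=1/2) → [1927/14, 2379/14, 794/7]
+L4 (α=1/4) → [7811/56, 8369/56, 753/7]
= [139, 149, 108]

(2,0) stack=L1,L2,L3,L4; from [0,0,0]:
L1 α=0: [0, 0, 0]
L2 α=1/2: [98, 44, 197/2]
L3 α=4/7: [842/7, 864/7, 2207/14]
L4 α=6/7: [9578/49, 3216/49, 10271/98]
→ [195, 66, 105]

at x=2,y=2 over L1,L2,L3,L4,L5,L6:
L1 α=1/2: [44, 13, 231/2]
L2 α=3/4: [179/4, 43/4, 975/8]
L3 α=0: [179/4, 43/4, 975/8]
L4 α=2/3: [1939/12, 225/4, 1103/24]
L5 α=3/5: [5917/30, 1413/10, 4883/60]
L6 α=4/5: [25837/150, 1973/50, 48563/300]
rounded: [172, 39, 162]

(3,1) stack=L1,L2,L3,L4,L5,L6; from [0,0,0]:
after L1 α=1/3: [244/3, 56, 133/3]
after L2 α=1: [77, 15, 33]
after L3 α=1/3: [182/3, 146/3, 58]
after L4 α=1/2: [743/6, 875/6, 41]
after L5 α=5/8: [2393/16, 1055/16, 659/4]
after L6 α=1/2: [4905/32, 4495/32, 1307/8]
→ [153, 140, 163]

at x=1,y=2 over L1,L2,L3,L4,L5,L6:
+L1 (α=1/3) → [119/3, 57, 199/3]
+L2 (α=3/7) → [1538/21, 78, 2290/21]
+L3 (α=1/2) → [832/21, 142, 2972/21]
+L4 (α=1/2) → [1949/21, 105, 4547/42]
+L5 (α=3/5) → [12403/105, 288/5, 13493/105]
+L6 (α=3/7) → [128677/735, 2427/35, 93662/735]
→ [175, 69, 127]


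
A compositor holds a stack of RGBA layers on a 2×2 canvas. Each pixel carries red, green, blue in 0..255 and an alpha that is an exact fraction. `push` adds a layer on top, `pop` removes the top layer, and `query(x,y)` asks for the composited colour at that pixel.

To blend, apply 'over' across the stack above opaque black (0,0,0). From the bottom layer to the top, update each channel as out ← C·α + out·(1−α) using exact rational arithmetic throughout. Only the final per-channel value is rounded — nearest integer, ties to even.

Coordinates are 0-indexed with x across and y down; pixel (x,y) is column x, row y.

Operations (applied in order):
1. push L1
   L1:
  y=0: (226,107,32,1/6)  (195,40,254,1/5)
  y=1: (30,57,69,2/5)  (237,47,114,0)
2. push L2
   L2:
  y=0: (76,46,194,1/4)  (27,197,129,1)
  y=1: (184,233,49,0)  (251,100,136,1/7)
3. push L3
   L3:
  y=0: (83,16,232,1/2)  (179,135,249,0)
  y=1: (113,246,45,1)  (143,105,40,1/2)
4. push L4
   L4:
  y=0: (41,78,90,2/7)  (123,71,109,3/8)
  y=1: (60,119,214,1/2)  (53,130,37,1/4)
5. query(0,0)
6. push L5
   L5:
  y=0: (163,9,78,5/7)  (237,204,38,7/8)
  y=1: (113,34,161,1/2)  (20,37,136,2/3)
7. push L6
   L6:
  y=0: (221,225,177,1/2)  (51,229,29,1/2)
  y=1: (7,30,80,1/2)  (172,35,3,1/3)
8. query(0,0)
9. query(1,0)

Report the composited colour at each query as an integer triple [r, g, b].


at x=0,y=0 over L1,L2,L3,L4:
+L1 (α=1/6) → [113/3, 107/6, 16/3]
+L2 (α=1/4) → [189/4, 199/8, 105/2]
+L3 (α=1/2) → [521/8, 327/16, 569/4]
+L4 (α=2/7) → [3261/56, 4131/112, 3565/28]
→ [58, 37, 127]

(0,0) stack=L1,L2,L3,L4,L5,L6; from [0,0,0]:
+L1 (α=1/6) → [113/3, 107/6, 16/3]
+L2 (α=1/4) → [189/4, 199/8, 105/2]
+L3 (α=1/2) → [521/8, 327/16, 569/4]
+L4 (α=2/7) → [3261/56, 4131/112, 3565/28]
+L5 (α=5/7) → [26081/196, 6651/392, 9025/98]
+L6 (α=1/2) → [69397/392, 94851/784, 26371/196]
= [177, 121, 135]

query (1,0) [L1,L2,L3,L4,L5,L6] — begin 0,0,0
after L1 α=1/5: [39, 8, 254/5]
after L2 α=1: [27, 197, 129]
after L3 α=0: [27, 197, 129]
after L4 α=3/8: [63, 599/4, 243/2]
after L5 α=7/8: [861/4, 6311/32, 775/16]
after L6 α=1/2: [1065/8, 13639/64, 1239/32]
= [133, 213, 39]


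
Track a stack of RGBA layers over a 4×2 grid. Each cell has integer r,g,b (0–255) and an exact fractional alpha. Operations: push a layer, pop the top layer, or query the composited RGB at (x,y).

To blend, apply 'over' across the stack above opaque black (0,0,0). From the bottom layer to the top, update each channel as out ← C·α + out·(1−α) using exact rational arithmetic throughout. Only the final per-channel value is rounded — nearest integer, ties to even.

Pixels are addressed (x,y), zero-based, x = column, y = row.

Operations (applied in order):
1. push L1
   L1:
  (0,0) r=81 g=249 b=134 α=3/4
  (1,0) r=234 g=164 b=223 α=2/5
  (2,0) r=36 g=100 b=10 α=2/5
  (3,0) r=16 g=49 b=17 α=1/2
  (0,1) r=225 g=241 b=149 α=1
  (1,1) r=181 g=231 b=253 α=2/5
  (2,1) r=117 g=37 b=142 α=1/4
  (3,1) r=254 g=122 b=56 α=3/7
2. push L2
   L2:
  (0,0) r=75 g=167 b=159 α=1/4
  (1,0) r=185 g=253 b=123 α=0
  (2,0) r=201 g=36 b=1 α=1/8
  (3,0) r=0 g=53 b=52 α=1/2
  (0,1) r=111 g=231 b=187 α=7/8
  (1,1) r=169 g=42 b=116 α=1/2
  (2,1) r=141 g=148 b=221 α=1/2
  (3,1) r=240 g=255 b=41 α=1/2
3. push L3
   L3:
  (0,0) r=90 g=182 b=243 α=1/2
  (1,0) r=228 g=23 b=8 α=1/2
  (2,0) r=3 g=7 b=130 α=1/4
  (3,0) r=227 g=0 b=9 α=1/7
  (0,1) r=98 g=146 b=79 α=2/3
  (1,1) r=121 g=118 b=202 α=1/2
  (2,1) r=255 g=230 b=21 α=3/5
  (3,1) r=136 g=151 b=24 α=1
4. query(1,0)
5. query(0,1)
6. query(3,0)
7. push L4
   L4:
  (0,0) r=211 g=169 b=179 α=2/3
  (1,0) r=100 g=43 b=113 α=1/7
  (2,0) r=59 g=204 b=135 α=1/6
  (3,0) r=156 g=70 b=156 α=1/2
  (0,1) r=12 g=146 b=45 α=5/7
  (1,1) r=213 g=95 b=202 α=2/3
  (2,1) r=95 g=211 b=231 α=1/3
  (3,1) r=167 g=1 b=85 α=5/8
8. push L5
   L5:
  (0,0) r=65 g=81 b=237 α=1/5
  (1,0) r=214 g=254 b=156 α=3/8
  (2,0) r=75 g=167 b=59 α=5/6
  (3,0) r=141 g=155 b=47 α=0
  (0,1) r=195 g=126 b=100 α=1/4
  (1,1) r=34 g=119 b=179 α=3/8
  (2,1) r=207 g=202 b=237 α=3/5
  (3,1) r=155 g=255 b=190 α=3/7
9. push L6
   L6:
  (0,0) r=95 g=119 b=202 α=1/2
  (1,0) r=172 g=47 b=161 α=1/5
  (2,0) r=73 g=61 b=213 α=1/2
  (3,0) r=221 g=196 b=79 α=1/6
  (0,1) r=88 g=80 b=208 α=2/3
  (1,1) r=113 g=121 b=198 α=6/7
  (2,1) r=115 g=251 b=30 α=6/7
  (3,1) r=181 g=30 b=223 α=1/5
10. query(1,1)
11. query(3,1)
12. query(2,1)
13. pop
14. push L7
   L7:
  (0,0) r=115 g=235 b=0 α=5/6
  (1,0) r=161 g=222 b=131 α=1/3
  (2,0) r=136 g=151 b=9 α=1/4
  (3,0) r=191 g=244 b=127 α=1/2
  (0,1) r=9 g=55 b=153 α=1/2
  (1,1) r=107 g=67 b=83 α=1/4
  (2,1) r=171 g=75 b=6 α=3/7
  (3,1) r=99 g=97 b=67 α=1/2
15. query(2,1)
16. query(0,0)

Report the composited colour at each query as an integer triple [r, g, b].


(1,0) stack=L1,L2,L3; from [0,0,0]:
after L1 α=2/5: [468/5, 328/5, 446/5]
after L2 α=0: [468/5, 328/5, 446/5]
after L3 α=1/2: [804/5, 443/10, 243/5]
→ [161, 44, 49]

query (0,1) [L1,L2,L3] — begin 0,0,0
after L1 α=1: [225, 241, 149]
after L2 α=7/8: [501/4, 929/4, 729/4]
after L3 α=2/3: [1285/12, 699/4, 1361/12]
rounded: [107, 175, 113]

query (3,0) [L1,L2,L3] — begin 0,0,0
+L1 (α=1/2) → [8, 49/2, 17/2]
+L2 (α=1/2) → [4, 155/4, 121/4]
+L3 (α=1/7) → [251/7, 465/14, 381/14]
→ [36, 33, 27]

query (1,1) [L1,L2,L3,L4,L5,L6] — begin 0,0,0
+L1 (α=2/5) → [362/5, 462/5, 506/5]
+L2 (α=1/2) → [1207/10, 336/5, 543/5]
+L3 (α=1/2) → [2417/20, 463/5, 1553/10]
+L4 (α=2/3) → [10937/60, 471/5, 5593/30]
+L5 (α=3/8) → [12161/96, 207/2, 8815/48]
+L6 (α=6/7) → [77249/672, 237/2, 65839/336]
→ [115, 118, 196]

query (3,1) [L1,L2,L3,L4,L5,L6] — begin 0,0,0
L1 α=3/7: [762/7, 366/7, 24]
L2 α=1/2: [1221/7, 2151/14, 65/2]
L3 α=1: [136, 151, 24]
L4 α=5/8: [1243/8, 229/4, 497/8]
L5 α=3/7: [2173/14, 142, 1637/14]
L6 α=1/5: [5613/35, 598/5, 967/7]
→ [160, 120, 138]

at x=2,y=1 over L1,L2,L3,L4,L5,L6:
+L1 (α=1/4) → [117/4, 37/4, 71/2]
+L2 (α=1/2) → [681/8, 629/8, 513/4]
+L3 (α=3/5) → [3741/20, 3389/20, 639/10]
+L4 (α=1/3) → [4691/30, 1833/10, 598/5]
+L5 (α=3/5) → [14006/75, 4863/25, 4751/25]
+L6 (α=6/7) → [65756/525, 42513/175, 9251/175]
→ [125, 243, 53]

(2,1) stack=L1,L2,L3,L4,L5,L7; from [0,0,0]:
+L1 (α=1/4) → [117/4, 37/4, 71/2]
+L2 (α=1/2) → [681/8, 629/8, 513/4]
+L3 (α=3/5) → [3741/20, 3389/20, 639/10]
+L4 (α=1/3) → [4691/30, 1833/10, 598/5]
+L5 (α=3/5) → [14006/75, 4863/25, 4751/25]
+L7 (α=3/7) → [94499/525, 25077/175, 19454/175]
rounded: [180, 143, 111]

at x=0,y=0 over L1,L2,L3,L4,L5,L7:
L1 α=3/4: [243/4, 747/4, 201/2]
L2 α=1/4: [1029/16, 2909/16, 921/8]
L3 α=1/2: [2469/32, 5821/32, 2865/16]
L4 α=2/3: [15973/96, 16637/96, 8593/48]
L5 α=1/5: [17533/120, 18581/120, 11437/60]
L7 α=5/6: [86533/720, 159581/720, 11437/360]
rounded: [120, 222, 32]


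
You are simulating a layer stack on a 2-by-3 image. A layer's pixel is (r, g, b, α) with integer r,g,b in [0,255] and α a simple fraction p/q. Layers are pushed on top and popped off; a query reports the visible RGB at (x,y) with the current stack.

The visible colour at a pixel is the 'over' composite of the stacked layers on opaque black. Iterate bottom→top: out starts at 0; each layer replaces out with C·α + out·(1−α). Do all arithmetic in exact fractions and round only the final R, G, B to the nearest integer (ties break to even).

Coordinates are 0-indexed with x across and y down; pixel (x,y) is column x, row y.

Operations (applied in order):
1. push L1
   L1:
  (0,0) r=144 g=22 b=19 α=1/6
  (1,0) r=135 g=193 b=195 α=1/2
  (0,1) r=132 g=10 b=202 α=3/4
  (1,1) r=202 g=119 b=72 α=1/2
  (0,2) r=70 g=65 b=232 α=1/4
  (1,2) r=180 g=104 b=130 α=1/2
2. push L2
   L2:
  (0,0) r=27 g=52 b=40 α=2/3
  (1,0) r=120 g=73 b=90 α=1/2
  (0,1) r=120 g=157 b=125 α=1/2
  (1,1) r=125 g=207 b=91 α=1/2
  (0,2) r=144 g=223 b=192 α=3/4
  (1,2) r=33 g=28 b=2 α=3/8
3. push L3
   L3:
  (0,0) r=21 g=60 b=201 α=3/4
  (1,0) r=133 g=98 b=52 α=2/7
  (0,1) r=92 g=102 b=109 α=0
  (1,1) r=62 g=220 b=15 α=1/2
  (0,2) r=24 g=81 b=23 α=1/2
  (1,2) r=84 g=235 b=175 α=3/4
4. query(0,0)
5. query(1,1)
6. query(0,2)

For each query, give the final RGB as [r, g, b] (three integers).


query (0,0) [L1,L2,L3] — begin 0,0,0
L1 α=1/6: [24, 11/3, 19/6]
L2 α=2/3: [26, 323/9, 499/18]
L3 α=3/4: [89/4, 1943/36, 11353/72]
= [22, 54, 158]

(1,1) stack=L1,L2,L3; from [0,0,0]:
+L1 (α=1/2) → [101, 119/2, 36]
+L2 (α=1/2) → [113, 533/4, 127/2]
+L3 (α=1/2) → [175/2, 1413/8, 157/4]
= [88, 177, 39]

query (0,2) [L1,L2,L3] — begin 0,0,0
+L1 (α=1/4) → [35/2, 65/4, 58]
+L2 (α=3/4) → [899/8, 2741/16, 317/2]
+L3 (α=1/2) → [1091/16, 4037/32, 363/4]
= [68, 126, 91]


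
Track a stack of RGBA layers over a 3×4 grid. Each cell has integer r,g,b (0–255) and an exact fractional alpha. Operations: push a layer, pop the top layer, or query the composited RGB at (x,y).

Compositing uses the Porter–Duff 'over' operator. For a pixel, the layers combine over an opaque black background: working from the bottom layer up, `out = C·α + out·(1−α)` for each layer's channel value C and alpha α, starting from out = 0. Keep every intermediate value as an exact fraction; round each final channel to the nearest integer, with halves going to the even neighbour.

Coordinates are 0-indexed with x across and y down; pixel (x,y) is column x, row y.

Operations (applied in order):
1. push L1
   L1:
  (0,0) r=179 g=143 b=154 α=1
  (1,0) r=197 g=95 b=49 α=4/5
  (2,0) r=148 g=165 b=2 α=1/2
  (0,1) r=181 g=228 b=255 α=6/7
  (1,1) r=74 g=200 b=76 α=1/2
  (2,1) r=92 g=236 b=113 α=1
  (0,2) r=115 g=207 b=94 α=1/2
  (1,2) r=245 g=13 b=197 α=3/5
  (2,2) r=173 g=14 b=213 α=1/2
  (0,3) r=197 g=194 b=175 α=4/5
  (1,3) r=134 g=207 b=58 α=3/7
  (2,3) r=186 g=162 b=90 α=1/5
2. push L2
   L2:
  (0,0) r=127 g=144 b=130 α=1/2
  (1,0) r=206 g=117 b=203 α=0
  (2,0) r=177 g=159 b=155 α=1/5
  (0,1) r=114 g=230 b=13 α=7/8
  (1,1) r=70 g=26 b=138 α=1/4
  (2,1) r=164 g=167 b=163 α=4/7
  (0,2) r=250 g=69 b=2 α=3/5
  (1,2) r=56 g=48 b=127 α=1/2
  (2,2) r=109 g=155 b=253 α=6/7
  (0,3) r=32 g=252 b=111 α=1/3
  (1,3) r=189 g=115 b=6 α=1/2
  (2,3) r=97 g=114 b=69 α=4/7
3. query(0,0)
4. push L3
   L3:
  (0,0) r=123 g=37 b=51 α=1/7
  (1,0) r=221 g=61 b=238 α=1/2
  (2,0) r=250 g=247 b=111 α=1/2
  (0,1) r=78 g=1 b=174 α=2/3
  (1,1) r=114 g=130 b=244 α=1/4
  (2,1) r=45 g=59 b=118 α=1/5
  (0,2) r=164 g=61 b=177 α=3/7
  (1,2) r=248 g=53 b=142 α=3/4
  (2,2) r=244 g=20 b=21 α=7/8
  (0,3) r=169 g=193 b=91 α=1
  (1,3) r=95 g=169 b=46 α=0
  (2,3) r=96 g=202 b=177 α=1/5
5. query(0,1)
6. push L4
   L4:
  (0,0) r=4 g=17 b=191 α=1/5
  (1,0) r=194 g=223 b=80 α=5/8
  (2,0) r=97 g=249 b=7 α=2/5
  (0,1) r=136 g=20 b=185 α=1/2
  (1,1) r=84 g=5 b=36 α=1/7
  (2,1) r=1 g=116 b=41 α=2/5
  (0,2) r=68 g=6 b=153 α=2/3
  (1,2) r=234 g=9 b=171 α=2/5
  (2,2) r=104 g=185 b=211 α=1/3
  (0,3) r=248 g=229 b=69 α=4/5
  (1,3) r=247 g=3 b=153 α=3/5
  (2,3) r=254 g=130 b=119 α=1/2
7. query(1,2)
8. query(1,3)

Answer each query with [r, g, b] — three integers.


at x=0,y=0 over L1,L2:
+L1 (α=1) → [179, 143, 154]
+L2 (α=1/2) → [153, 287/2, 142]
= [153, 144, 142]

(0,1) stack=L1,L2,L3; from [0,0,0]:
after L1 α=6/7: [1086/7, 1368/7, 1530/7]
after L2 α=7/8: [834/7, 6319/28, 2167/56]
after L3 α=2/3: [642/7, 2125/28, 21655/168]
→ [92, 76, 129]

at x=1,y=2 over L1,L2,L3,L4:
after L1 α=3/5: [147, 39/5, 591/5]
after L2 α=1/2: [203/2, 279/10, 613/5]
after L3 α=3/4: [1691/8, 1869/40, 2743/20]
after L4 α=2/5: [8817/40, 6327/200, 15069/100]
= [220, 32, 151]

(1,3) stack=L1,L2,L3,L4; from [0,0,0]:
L1 α=3/7: [402/7, 621/7, 174/7]
L2 α=1/2: [1725/14, 713/7, 108/7]
L3 α=0: [1725/14, 713/7, 108/7]
L4 α=3/5: [6912/35, 1489/35, 3429/35]
→ [197, 43, 98]


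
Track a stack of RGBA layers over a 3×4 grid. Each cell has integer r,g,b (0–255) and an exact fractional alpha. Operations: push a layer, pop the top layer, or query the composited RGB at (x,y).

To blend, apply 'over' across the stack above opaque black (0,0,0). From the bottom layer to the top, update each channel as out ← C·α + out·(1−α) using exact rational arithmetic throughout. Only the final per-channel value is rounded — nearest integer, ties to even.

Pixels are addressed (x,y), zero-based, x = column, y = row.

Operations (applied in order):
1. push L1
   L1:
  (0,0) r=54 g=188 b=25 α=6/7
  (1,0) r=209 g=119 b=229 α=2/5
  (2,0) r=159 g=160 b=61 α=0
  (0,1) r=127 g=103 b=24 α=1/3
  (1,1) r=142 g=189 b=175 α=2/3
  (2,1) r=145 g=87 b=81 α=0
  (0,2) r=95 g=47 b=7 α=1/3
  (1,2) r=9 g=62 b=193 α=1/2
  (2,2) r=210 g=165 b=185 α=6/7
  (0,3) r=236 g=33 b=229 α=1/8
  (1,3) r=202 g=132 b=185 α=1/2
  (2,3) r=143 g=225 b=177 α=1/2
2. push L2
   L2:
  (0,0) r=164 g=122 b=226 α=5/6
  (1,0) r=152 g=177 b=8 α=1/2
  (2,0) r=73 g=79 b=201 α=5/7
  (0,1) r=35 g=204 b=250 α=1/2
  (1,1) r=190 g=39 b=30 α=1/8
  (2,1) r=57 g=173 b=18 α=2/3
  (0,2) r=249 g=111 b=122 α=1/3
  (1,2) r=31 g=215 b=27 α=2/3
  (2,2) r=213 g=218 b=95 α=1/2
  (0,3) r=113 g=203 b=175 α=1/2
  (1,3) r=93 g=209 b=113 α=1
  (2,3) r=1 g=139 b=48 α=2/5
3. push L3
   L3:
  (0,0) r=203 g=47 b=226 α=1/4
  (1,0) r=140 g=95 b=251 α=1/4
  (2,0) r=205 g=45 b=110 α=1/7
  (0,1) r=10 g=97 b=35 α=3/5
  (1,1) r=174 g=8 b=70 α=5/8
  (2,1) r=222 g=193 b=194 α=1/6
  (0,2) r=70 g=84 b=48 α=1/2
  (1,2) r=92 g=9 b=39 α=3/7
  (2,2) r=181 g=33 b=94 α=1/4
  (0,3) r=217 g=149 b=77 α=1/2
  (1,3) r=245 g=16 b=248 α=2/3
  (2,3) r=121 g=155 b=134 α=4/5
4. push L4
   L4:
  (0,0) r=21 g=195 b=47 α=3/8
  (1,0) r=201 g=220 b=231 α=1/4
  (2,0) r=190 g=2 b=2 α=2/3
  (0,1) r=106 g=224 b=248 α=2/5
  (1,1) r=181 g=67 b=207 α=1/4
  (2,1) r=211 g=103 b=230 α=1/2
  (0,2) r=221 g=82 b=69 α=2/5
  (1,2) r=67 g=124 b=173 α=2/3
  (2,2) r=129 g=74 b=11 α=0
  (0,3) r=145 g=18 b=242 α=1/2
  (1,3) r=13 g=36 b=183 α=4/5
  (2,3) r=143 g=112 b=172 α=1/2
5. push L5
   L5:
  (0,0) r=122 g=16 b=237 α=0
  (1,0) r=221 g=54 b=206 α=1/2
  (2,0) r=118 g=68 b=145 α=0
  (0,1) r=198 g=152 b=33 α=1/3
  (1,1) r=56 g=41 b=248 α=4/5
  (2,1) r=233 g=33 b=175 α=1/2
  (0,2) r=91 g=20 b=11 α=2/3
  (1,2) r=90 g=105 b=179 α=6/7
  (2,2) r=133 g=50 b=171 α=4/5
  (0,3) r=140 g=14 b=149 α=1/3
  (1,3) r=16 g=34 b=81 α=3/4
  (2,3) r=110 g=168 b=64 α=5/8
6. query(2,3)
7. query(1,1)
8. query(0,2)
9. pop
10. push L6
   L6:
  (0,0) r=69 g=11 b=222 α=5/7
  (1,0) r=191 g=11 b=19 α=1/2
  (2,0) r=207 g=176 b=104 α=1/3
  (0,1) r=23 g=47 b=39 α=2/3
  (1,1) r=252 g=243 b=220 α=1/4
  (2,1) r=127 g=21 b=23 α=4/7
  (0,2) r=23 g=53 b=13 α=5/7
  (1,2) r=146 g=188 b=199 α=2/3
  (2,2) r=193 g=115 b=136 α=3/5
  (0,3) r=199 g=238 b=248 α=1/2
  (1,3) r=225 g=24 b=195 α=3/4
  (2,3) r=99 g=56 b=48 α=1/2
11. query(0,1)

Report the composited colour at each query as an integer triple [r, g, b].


(2,3) stack=L1,L2,L3,L4,L5; from [0,0,0]:
L1 α=1/2: [143/2, 225/2, 177/2]
L2 α=2/5: [433/10, 1231/10, 723/10]
L3 α=4/5: [5273/50, 7431/50, 6083/50]
L4 α=1/2: [12423/100, 13031/100, 14683/100]
L5 α=5/8: [92269/800, 123093/800, 76049/800]
→ [115, 154, 95]

query (1,1) [L1,L2,L3,L4,L5] — begin 0,0,0
L1 α=2/3: [284/3, 126, 350/3]
L2 α=1/8: [1279/12, 921/8, 635/6]
L3 α=5/8: [4759/32, 3083/64, 1335/16]
L4 α=1/4: [20069/128, 13537/256, 7317/64]
L5 α=4/5: [48741/640, 55521/1280, 14161/64]
→ [76, 43, 221]

query (0,2) [L1,L2,L3,L4,L5] — begin 0,0,0
L1 α=1/3: [95/3, 47/3, 7/3]
L2 α=1/3: [937/9, 427/9, 380/9]
L3 α=1/2: [1567/18, 1183/18, 406/9]
L4 α=2/5: [4219/30, 2167/30, 164/3]
L5 α=2/3: [9679/90, 3367/90, 230/9]
rounded: [108, 37, 26]

query (0,1) [L1,L2,L3,L4,L6] — begin 0,0,0
+L1 (α=1/3) → [127/3, 103/3, 8]
+L2 (α=1/2) → [116/3, 715/6, 129]
+L3 (α=3/5) → [322/15, 1588/15, 363/5]
+L4 (α=2/5) → [1382/25, 3828/25, 3569/25]
+L6 (α=2/3) → [844/25, 6178/75, 5519/75]
→ [34, 82, 74]


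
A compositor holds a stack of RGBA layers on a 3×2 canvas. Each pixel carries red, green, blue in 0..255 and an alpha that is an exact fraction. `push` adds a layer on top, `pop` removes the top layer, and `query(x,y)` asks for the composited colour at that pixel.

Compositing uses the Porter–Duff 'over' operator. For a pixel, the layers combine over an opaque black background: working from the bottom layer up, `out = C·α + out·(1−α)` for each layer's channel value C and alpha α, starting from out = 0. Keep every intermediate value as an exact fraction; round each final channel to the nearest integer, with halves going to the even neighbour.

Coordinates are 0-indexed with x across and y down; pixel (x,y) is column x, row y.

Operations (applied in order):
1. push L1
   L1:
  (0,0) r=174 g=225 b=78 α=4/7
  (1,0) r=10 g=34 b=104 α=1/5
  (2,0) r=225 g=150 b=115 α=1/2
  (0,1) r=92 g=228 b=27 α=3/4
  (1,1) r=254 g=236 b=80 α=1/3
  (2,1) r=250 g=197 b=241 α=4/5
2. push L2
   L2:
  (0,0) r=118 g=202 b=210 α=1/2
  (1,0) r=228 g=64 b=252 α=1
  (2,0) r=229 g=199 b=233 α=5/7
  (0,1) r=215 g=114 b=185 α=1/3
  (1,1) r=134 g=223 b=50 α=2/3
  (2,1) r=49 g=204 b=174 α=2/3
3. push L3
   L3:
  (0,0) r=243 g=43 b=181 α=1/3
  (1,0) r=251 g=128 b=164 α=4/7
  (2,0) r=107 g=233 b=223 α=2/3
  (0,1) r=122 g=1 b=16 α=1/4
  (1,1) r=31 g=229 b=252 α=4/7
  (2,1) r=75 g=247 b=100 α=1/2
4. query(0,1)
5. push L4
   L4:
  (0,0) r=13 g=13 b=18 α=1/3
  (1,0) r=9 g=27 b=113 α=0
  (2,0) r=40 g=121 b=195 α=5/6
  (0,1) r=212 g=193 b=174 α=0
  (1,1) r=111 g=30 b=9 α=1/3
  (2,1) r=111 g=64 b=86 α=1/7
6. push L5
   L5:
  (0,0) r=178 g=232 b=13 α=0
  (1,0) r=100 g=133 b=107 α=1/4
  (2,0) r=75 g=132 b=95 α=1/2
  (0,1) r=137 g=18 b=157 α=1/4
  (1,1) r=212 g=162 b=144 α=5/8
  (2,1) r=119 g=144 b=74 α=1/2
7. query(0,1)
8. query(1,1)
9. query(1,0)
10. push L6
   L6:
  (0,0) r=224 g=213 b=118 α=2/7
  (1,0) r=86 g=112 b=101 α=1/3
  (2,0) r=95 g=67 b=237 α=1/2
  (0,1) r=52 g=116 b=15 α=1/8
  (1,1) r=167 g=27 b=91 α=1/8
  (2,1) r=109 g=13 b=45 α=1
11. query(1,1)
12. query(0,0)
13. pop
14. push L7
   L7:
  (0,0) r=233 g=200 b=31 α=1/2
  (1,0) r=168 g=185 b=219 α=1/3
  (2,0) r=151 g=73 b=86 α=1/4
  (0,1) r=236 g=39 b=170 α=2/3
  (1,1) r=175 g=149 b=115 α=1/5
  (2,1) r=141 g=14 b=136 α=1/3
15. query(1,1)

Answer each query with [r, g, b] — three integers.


(0,1) stack=L1,L2,L3; from [0,0,0]:
L1 α=3/4: [69, 171, 81/4]
L2 α=1/3: [353/3, 152, 451/6]
L3 α=1/4: [475/4, 457/4, 483/8]
→ [119, 114, 60]

query (0,1) [L1,L2,L3,L4,L5] — begin 0,0,0
L1 α=3/4: [69, 171, 81/4]
L2 α=1/3: [353/3, 152, 451/6]
L3 α=1/4: [475/4, 457/4, 483/8]
L4 α=0: [475/4, 457/4, 483/8]
L5 α=1/4: [1973/16, 1443/16, 2705/32]
→ [123, 90, 85]

at x=1,y=1 over L1,L2,L3,L4,L5:
after L1 α=1/3: [254/3, 236/3, 80/3]
after L2 α=2/3: [1058/9, 1574/9, 380/9]
after L3 α=4/7: [1430/21, 4322/21, 3404/21]
after L4 α=1/3: [5191/63, 9274/63, 6997/63]
after L5 α=5/8: [27451/168, 6571/42, 22117/168]
→ [163, 156, 132]

at x=1,y=0 over L1,L2,L3,L4,L5:
+L1 (α=1/5) → [2, 34/5, 104/5]
+L2 (α=1) → [228, 64, 252]
+L3 (α=4/7) → [1688/7, 704/7, 1412/7]
+L4 (α=0) → [1688/7, 704/7, 1412/7]
+L5 (α=1/4) → [1441/7, 3043/28, 4985/28]
rounded: [206, 109, 178]

at x=1,y=1 over L1,L2,L3,L4,L5,L6:
L1 α=1/3: [254/3, 236/3, 80/3]
L2 α=2/3: [1058/9, 1574/9, 380/9]
L3 α=4/7: [1430/21, 4322/21, 3404/21]
L4 α=1/3: [5191/63, 9274/63, 6997/63]
L5 α=5/8: [27451/168, 6571/42, 22117/168]
L6 α=1/8: [31459/192, 6733/48, 24301/192]
rounded: [164, 140, 127]

at x=0,y=0 over L1,L2,L3,L4,L5,L6:
+L1 (α=4/7) → [696/7, 900/7, 312/7]
+L2 (α=1/2) → [761/7, 1157/7, 891/7]
+L3 (α=1/3) → [3223/21, 2615/21, 3049/21]
+L4 (α=1/3) → [6719/63, 5503/63, 6476/63]
+L5 (α=0) → [6719/63, 5503/63, 6476/63]
+L6 (α=2/7) → [61819/441, 54353/441, 47248/441]
→ [140, 123, 107]

(1,1) stack=L1,L2,L3,L4,L5,L7; from [0,0,0]:
after L1 α=1/3: [254/3, 236/3, 80/3]
after L2 α=2/3: [1058/9, 1574/9, 380/9]
after L3 α=4/7: [1430/21, 4322/21, 3404/21]
after L4 α=1/3: [5191/63, 9274/63, 6997/63]
after L5 α=5/8: [27451/168, 6571/42, 22117/168]
after L7 α=1/5: [34801/210, 16271/105, 26947/210]
= [166, 155, 128]
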